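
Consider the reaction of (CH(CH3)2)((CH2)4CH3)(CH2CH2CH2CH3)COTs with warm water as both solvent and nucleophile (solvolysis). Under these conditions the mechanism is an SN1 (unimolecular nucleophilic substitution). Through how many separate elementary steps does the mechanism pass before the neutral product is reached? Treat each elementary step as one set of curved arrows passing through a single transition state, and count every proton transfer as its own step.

Step 1: Unassisted departure of TsO⁻ (taking the C–O bonding pair) generates a tertiary carbocation.
(No 1,2-shift: no single shift to an adjacent carbon would give a more stable cation.)
Step 2: A lone pair on the oxygen of H2O attacks the carbocation, forming a new C–O σ-bond and an oxonium ion.
Step 3: A second solvent molecule removes the proton on oxygen, giving the neutral alcohol product.
Total: 3 elementary steps.

3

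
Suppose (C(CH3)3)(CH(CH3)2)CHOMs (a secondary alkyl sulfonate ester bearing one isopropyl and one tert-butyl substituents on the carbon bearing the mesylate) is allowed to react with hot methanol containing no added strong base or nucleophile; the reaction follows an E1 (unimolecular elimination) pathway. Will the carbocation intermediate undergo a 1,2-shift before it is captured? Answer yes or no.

yes

The first-formed carbocation is secondary.
The adjacent isopropyl carbon already bears 2 other carbon substituents and has a hydrogen to migrate; after a 1,2-hydride shift from that carbon the positive charge sits on a tertiary centre.
Tertiary is more stable than secondary, so the shift occurs.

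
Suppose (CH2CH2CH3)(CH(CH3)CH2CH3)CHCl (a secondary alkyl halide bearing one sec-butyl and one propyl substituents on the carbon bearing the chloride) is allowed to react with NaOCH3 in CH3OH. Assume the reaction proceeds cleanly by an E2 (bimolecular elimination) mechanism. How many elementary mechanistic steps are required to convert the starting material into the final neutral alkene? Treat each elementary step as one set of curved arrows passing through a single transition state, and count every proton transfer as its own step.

1

Step 1: Concerted anti-periplanar elimination: CH3O⁻ abstracts a β-H while Cl⁻ leaves, and the C–H electrons become the new C=C π bond — all in a single transition state.
Total: 1 elementary step.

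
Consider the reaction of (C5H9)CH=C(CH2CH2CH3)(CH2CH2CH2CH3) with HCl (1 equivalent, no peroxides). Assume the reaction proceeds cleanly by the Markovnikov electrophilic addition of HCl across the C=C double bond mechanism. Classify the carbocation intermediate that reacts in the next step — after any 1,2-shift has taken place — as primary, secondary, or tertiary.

tertiary

Step 1: The π electrons of the C=C bond attack a proton of HCl; Markovnikov addition places the new C–H on the less-substituted alkene carbon, so the positive charge ends up on the more-substituted carbon — a tertiary carbocation. The H–Cl bond breaks heterolytically, releasing Cl⁻.
No single 1,2-shift to an adjacent carbon would give a more-substituted cation, so no rearrangement occurs.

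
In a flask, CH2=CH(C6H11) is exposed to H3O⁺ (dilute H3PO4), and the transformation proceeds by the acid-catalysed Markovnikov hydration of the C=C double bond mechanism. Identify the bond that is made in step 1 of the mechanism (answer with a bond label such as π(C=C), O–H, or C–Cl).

Step 1: Electrophilic addition begins with the π(C=C) electrons forming a bond to the proton of H3O⁺. Following Markovnikov's rule, the resulting cation is secondary. H2O is released.
The bond formed in this step is the C–H bond.

C–H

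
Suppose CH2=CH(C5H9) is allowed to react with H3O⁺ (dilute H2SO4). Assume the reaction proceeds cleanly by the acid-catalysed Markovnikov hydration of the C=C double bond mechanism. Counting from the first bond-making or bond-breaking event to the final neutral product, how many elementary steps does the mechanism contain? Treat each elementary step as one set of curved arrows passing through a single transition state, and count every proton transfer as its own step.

4

Step 1: The π electrons of the C=C bond attack a proton of H3O⁺; Markovnikov addition places the new C–H on the less-substituted alkene carbon, so the positive charge ends up on the more-substituted carbon — a secondary carbocation. H2O is released.
Step 2: A hydride (H with its bonding pair) migrates from the adjacent cyclopentyl carbon to the cationic centre — a 1,2-hydride shift — upgrading the secondary cation to a tertiary one.
Step 3: Nucleophilic capture of the cation by H2O produces the protonated alcohol (an oxonium ion).
Step 4: H2O removes a proton from the oxonium oxygen, regenerating H3O⁺ and giving the neutral alcohol.
Total: 4 elementary steps.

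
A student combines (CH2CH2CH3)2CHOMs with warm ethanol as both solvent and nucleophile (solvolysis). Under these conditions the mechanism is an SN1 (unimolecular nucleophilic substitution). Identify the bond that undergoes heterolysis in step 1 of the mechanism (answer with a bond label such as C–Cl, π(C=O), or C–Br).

Step 1: Unassisted departure of MsO⁻ (taking the C–O bonding pair) generates a secondary carbocation.
The bond broken in this step is the C–O bond.

C–O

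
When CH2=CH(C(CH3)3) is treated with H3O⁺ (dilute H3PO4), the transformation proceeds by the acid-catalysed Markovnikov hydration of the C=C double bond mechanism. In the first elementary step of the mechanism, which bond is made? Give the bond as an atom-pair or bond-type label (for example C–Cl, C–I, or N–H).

Step 1: The π electrons of the C=C bond attack a proton of H3O⁺; Markovnikov addition places the new C–H on the less-substituted alkene carbon, so the positive charge ends up on the more-substituted carbon — a secondary carbocation. H2O is released.
The bond formed in this step is the C–H bond.

C–H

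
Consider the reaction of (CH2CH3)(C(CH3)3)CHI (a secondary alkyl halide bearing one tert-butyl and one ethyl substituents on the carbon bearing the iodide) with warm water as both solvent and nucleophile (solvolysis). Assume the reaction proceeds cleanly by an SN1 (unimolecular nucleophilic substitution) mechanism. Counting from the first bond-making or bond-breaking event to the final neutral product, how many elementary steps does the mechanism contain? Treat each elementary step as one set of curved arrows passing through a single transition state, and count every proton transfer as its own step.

Step 1: Unassisted departure of I⁻ (taking the C–I bonding pair) generates a secondary carbocation.
Step 2: A 1,2-methyl shift from the adjacent tert-butyl carbon moves the positive charge from the secondary centre to an adjacent carbon, generating a more stable tertiary carbocation.
Step 3: H2O donates an oxygen lone pair into the empty p orbital of the cation, giving a protonated alcohol (an oxonium ion).
Step 4: Proton transfer from the O–H of the oxonium ion to a solvent molecule delivers the neutral alcohol.
Total: 4 elementary steps.

4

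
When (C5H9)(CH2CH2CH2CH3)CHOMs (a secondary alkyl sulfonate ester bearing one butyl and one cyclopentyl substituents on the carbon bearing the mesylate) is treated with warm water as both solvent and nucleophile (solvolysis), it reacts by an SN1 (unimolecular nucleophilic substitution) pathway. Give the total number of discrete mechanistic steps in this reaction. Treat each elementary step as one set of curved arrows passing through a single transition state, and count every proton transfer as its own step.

Step 1: The C–O bond breaks with both electrons going to the mesylate; MsO⁻ leaves and a secondary carbocation remains.
Step 2: A 1,2-hydride shift from the adjacent cyclopentyl carbon moves the positive charge from the secondary centre to an adjacent carbon, generating a more stable tertiary carbocation.
Step 3: A lone pair on the oxygen of H2O attacks the carbocation, forming a new C–O σ-bond and an oxonium ion.
Step 4: Deprotonation of the oxonium oxygen by solvent water yields the neutral alcohol.
Total: 4 elementary steps.

4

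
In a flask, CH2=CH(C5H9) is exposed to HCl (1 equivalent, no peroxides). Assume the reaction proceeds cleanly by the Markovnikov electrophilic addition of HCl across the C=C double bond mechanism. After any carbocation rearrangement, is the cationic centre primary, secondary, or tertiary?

tertiary

Step 1: The π electrons of the C=C bond attack a proton of HCl; Markovnikov addition places the new C–H on the less-substituted alkene carbon, so the positive charge ends up on the more-substituted carbon — a secondary carbocation. The H–Cl bond breaks heterolytically, releasing Cl⁻.
Step 2: Carbocation rearrangement: a 1,2-hydride shift from the adjacent cyclopentyl carbon converts the initially-formed secondary cation into the more stable tertiary cation.
The cation rearranges from secondary to tertiary via a 1,2-hydride shift from the adjacent cyclopentyl carbon; the tertiary cation is what reacts next.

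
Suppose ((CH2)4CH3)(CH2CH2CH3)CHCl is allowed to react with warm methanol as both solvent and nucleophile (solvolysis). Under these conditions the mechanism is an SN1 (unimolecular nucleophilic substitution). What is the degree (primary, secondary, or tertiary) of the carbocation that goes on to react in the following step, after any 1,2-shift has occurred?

Step 1: The C–Cl bond breaks with both electrons going to the chloride; Cl⁻ leaves and a secondary carbocation remains.
No single 1,2-shift to an adjacent carbon would give a more-substituted cation, so no rearrangement occurs.

secondary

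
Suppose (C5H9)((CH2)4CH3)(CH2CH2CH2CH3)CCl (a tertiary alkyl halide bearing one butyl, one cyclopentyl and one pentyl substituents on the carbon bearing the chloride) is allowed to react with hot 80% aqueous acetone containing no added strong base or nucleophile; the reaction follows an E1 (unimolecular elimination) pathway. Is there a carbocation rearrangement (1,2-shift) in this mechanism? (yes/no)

no

The first-formed carbocation is tertiary.
No single 1,2-shift to an adjacent carbon would produce a more-substituted cation than the one already present, so no rearrangement occurs.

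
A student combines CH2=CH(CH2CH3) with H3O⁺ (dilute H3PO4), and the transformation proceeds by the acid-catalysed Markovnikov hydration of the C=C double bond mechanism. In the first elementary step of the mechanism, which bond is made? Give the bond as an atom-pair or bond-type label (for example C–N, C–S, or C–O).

Step 1: The π electrons of the C=C bond attack a proton of H3O⁺; Markovnikov addition places the new C–H on the less-substituted alkene carbon, so the positive charge ends up on the more-substituted carbon — a secondary carbocation. H2O is released.
The bond formed in this step is the C–H bond.

C–H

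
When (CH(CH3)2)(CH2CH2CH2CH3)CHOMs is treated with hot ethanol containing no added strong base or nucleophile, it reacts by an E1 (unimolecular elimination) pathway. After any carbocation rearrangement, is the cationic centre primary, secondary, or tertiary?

tertiary

Step 1: Ionisation: the C–O σ-bond cleaves heterolytically; both bonding electrons depart with MsO⁻, leaving a secondary carbocation at the α-carbon.
Step 2: A 1,2-hydride shift from the adjacent isopropyl carbon moves the positive charge from the secondary centre to an adjacent carbon, generating a more stable tertiary carbocation.
The cation rearranges from secondary to tertiary via a 1,2-hydride shift from the adjacent isopropyl carbon; the tertiary cation is what reacts next.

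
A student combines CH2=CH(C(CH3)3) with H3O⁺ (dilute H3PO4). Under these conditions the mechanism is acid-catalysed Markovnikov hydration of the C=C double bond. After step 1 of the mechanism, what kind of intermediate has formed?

secondary carbocation

Step 1: Protonation of the alkene by H3O⁺: the π bond acts as the nucleophile and picks up H⁺, giving the more stable (Markovnikov) secondary carbocation. H2O is released.
After step 1 the species present is a secondary carbocation.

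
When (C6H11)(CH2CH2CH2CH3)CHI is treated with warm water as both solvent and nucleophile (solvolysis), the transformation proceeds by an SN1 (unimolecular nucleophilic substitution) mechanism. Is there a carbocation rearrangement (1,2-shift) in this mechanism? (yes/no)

The first-formed carbocation is secondary.
The adjacent cyclohexyl carbon already bears 2 other carbon substituents and has a hydrogen to migrate; after a 1,2-hydride shift from that carbon the positive charge sits on a tertiary centre.
Tertiary is more stable than secondary, so the shift occurs.

yes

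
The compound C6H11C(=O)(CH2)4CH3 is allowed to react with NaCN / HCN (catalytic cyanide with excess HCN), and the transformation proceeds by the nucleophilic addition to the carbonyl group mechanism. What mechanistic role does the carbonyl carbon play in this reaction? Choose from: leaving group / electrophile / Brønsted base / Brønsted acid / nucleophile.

electrophile

Step 1: Nucleophilic addition: CN⁻ adds to the carbonyl carbon, pushing the π(C=O) electron pair onto oxygen and giving a tetrahedral alkoxide.
The carbonyl carbon accepts an electron pair into an empty or π* orbital — it is the electrophile.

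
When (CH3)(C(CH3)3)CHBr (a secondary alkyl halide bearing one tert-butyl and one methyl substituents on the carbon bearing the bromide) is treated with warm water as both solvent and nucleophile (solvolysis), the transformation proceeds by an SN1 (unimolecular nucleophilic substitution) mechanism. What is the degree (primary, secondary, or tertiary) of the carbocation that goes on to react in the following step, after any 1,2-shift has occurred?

Step 1: Ionisation: the C–Br σ-bond cleaves heterolytically; both bonding electrons depart with Br⁻, leaving a secondary carbocation at the α-carbon.
Step 2: A methyl group with its bonding pair migrates from the adjacent tert-butyl carbon to the cationic centre — a 1,2-methyl shift — upgrading the secondary cation to a tertiary one.
The cation rearranges from secondary to tertiary via a 1,2-methyl shift from the adjacent tert-butyl carbon; the tertiary cation is what reacts next.

tertiary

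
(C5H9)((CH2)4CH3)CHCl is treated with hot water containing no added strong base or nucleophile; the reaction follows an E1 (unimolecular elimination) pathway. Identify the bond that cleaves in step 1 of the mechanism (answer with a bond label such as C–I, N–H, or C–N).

Step 1: The C–Cl bond breaks with both electrons going to the chloride; Cl⁻ leaves and a secondary carbocation remains.
The bond broken in this step is the C–Cl bond.

C–Cl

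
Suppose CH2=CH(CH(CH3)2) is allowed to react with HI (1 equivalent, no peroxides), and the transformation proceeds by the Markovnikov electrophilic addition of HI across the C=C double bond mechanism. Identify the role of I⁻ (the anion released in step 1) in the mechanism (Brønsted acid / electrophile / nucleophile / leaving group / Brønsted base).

nucleophile

Step 3: I⁻ captures the cation: a lone pair on I⁻ fills the empty p orbital, producing the alkyl halide product.
I⁻ (the anion released in step 1) donates an electron pair to form a new σ-bond to carbon — it is the nucleophile.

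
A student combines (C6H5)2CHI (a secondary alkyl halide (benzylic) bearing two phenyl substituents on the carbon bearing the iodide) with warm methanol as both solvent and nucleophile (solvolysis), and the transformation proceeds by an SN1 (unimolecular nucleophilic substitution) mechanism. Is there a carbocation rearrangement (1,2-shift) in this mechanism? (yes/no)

The first-formed carbocation is secondary.
No single 1,2-shift to an adjacent carbon would produce a more-substituted cation than the one already present, so no rearrangement occurs.

no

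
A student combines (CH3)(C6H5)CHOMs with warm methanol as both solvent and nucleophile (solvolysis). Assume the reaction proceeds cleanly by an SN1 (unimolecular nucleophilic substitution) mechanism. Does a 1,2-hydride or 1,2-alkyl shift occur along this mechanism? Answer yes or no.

The first-formed carbocation is secondary.
No single 1,2-shift to an adjacent carbon would produce a more-substituted cation than the one already present, so no rearrangement occurs.

no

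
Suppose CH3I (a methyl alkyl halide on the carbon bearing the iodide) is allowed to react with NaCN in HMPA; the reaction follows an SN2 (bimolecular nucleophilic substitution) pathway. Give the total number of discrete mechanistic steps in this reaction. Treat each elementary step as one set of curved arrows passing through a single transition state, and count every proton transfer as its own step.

1

Step 1: Backside attack by CN⁻ on the carbon bearing the iodide: the new C–C bond forms as the C–I bond breaks, with Walden inversion at carbon.
Total: 1 elementary step.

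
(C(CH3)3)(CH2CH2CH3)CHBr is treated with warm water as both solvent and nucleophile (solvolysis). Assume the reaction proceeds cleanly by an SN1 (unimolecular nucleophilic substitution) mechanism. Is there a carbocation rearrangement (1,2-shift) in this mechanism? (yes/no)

The first-formed carbocation is secondary.
The adjacent tert-butyl carbon has no hydrogen but bears methyl groups; migration of one methyl with its bonding pair (a 1,2-methyl shift) places the charge on a tertiary centre.
Tertiary is more stable than secondary, so the shift occurs.

yes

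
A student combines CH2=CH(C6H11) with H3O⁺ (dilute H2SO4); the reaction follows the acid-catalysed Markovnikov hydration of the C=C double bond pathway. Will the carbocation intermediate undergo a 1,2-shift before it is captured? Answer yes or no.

yes

The first-formed carbocation is secondary.
The adjacent cyclohexyl carbon already bears 2 other carbon substituents and has a hydrogen to migrate; after a 1,2-hydride shift from that carbon the positive charge sits on a tertiary centre.
Tertiary is more stable than secondary, so the shift occurs.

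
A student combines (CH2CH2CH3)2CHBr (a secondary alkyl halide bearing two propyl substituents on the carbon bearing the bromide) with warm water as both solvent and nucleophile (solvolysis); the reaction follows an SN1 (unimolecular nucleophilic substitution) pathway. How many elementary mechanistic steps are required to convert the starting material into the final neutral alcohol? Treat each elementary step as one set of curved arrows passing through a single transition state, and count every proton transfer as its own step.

3

Step 1: Unassisted departure of Br⁻ (taking the C–Br bonding pair) generates a secondary carbocation.
(No 1,2-shift: no single shift to an adjacent carbon would give a more stable cation.)
Step 2: A lone pair on the oxygen of H2O attacks the carbocation, forming a new C–O σ-bond and an oxonium ion.
Step 3: A second solvent molecule removes the proton on oxygen, giving the neutral alcohol product.
Total: 3 elementary steps.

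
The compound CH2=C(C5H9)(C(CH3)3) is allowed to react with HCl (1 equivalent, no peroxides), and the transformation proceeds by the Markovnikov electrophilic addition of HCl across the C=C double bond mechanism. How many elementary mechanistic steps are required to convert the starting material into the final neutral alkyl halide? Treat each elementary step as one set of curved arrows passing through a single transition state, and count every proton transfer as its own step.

Step 1: The π electrons of the C=C bond attack a proton of HCl; Markovnikov addition places the new C–H on the less-substituted alkene carbon, so the positive charge ends up on the more-substituted carbon — a tertiary carbocation. The H–Cl bond breaks heterolytically, releasing Cl⁻.
(No 1,2-shift: no single shift to an adjacent carbon would give a more stable cation.)
Step 2: Nucleophilic attack by Cl⁻ on the carbocation completes the addition, giving R–Cl.
Total: 2 elementary steps.

2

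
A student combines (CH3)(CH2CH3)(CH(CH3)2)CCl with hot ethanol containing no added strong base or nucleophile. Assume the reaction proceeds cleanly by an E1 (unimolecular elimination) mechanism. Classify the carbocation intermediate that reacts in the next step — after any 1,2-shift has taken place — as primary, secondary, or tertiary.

tertiary

Step 1: Unassisted departure of Cl⁻ (taking the C–Cl bonding pair) generates a tertiary carbocation.
No single 1,2-shift to an adjacent carbon would give a more-substituted cation, so no rearrangement occurs.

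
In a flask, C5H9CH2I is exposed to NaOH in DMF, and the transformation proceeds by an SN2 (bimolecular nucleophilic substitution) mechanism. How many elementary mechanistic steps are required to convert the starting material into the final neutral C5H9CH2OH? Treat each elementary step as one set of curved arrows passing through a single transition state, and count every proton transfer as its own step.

Step 1: The hydroxide nucleophile donates a lone pair from O to the α-carbon in a backside attack; simultaneously the C–I σ-bond breaks and both of its electrons leave with I⁻. One concerted step with inversion of configuration.
Total: 1 elementary step.

1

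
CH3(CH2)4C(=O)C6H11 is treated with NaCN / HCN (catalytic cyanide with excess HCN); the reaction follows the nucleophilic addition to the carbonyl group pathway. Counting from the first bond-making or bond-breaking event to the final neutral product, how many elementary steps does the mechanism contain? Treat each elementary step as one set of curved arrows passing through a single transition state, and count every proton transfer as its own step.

2

Step 1: CN⁻ attacks the sp² carbonyl carbon; the C=O π bond breaks and the electrons end up as a lone pair on the alkoxide oxygen of the tetrahedral intermediate.
Step 2: The alkoxide is protonated in situ by undissociated HCN, yielding a cyanohydrin; the CN⁻ so formed carries on the cycle.
Total: 2 elementary steps.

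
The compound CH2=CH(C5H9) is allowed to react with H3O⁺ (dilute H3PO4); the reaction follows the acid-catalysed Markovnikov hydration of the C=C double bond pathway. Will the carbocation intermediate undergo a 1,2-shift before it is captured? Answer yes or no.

yes

The first-formed carbocation is secondary.
The adjacent cyclopentyl carbon already bears 2 other carbon substituents and has a hydrogen to migrate; after a 1,2-hydride shift from that carbon the positive charge sits on a tertiary centre.
Tertiary is more stable than secondary, so the shift occurs.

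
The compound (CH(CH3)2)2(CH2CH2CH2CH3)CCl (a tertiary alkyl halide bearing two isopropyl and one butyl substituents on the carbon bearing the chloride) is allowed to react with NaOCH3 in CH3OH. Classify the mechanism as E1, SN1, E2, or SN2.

E2

Conditions: a strong base with a tertiary substrate bearing a β-hydrogen.
These conditions are the textbook signature of the E2 pathway.
A strong (often hindered) base removes a β-H in concert with loss of the leaving group — bimolecular elimination.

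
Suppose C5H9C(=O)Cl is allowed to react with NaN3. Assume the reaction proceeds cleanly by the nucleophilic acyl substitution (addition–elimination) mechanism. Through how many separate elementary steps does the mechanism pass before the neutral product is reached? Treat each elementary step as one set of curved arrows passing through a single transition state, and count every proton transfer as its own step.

Step 1: N3⁻ adds to the carbonyl carbon; the C=O π electrons shift onto oxygen and a tetrahedral alkoxide intermediate forms.
Step 2: Collapse of the tetrahedral intermediate: the alkoxide oxygen pushes its lone pair back to re-form C=O while Cl⁻ leaves.
Total: 2 elementary steps.

2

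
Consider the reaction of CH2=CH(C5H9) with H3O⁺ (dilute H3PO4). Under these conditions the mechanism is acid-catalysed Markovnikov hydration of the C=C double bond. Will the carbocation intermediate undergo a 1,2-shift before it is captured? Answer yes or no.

yes

The first-formed carbocation is secondary.
The adjacent cyclopentyl carbon already bears 2 other carbon substituents and has a hydrogen to migrate; after a 1,2-hydride shift from that carbon the positive charge sits on a tertiary centre.
Tertiary is more stable than secondary, so the shift occurs.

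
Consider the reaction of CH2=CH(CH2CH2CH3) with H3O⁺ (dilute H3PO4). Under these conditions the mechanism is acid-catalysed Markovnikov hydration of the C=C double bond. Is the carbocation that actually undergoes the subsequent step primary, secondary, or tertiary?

Step 1: The π electrons of the C=C bond attack a proton of H3O⁺; Markovnikov addition places the new C–H on the less-substituted alkene carbon, so the positive charge ends up on the more-substituted carbon — a secondary carbocation. H2O is released.
No single 1,2-shift to an adjacent carbon would give a more-substituted cation, so no rearrangement occurs.

secondary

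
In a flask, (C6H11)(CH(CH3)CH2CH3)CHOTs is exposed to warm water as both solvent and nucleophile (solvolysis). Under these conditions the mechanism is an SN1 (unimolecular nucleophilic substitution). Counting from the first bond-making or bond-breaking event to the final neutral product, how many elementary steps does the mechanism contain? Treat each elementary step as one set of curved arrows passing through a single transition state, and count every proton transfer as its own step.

4

Step 1: Ionisation: the C–O σ-bond cleaves heterolytically; both bonding electrons depart with TsO⁻, leaving a secondary carbocation at the α-carbon.
Step 2: Carbocation rearrangement: a 1,2-hydride shift from the adjacent cyclohexyl carbon converts the initially-formed secondary cation into the more stable tertiary cation.
Step 3: H2O donates an oxygen lone pair into the empty p orbital of the cation, giving a protonated alcohol (an oxonium ion).
Step 4: Deprotonation of the oxonium oxygen by solvent water yields the neutral alcohol.
Total: 4 elementary steps.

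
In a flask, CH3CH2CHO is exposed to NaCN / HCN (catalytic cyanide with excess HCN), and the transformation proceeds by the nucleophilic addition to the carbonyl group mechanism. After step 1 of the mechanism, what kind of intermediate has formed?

Step 1: Nucleophilic addition: CN⁻ adds to the carbonyl carbon, pushing the π(C=O) electron pair onto oxygen and giving a tetrahedral alkoxide.
After step 1 the species present is a tetrahedral alkoxide intermediate.

tetrahedral alkoxide intermediate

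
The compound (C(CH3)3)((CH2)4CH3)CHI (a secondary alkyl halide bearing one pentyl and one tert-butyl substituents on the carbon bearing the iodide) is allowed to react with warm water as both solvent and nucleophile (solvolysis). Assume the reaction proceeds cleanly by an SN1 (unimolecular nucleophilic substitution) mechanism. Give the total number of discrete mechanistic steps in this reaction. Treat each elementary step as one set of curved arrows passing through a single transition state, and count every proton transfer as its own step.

4

Step 1: Unassisted departure of I⁻ (taking the C–I bonding pair) generates a secondary carbocation.
Step 2: A methyl group with its bonding pair migrates from the adjacent tert-butyl carbon to the cationic centre — a 1,2-methyl shift — upgrading the secondary cation to a tertiary one.
Step 3: Nucleophilic capture: the oxygen of H2O bonds to the cationic carbon, producing an oxonium-ion intermediate.
Step 4: A second solvent molecule removes the proton on oxygen, giving the neutral alcohol product.
Total: 4 elementary steps.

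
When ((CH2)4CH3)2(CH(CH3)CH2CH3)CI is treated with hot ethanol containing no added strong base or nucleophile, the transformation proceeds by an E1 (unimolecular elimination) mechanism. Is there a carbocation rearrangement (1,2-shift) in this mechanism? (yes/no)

The first-formed carbocation is tertiary.
No single 1,2-shift to an adjacent carbon would produce a more-substituted cation than the one already present, so no rearrangement occurs.

no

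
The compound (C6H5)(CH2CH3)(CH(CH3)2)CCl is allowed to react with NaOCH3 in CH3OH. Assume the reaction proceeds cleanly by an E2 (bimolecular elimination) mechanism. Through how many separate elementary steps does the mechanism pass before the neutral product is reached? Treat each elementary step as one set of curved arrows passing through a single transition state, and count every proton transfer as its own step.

Step 1: In one step, CH3O⁻ pulls off a β-proton, the C–Cl bond cleaves, and a C=C double bond forms between the α- and β-carbons (E2, anti elimination).
Total: 1 elementary step.

1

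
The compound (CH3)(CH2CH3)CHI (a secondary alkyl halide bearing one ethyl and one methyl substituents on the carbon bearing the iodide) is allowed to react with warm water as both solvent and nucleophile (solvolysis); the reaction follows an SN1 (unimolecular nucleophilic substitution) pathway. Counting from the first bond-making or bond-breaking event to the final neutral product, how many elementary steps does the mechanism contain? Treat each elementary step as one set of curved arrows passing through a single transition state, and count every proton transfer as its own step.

Step 1: Ionisation: the C–I σ-bond cleaves heterolytically; both bonding electrons depart with I⁻, leaving a secondary carbocation at the α-carbon.
(No 1,2-shift: no single shift to an adjacent carbon would give a more stable cation.)
Step 2: Nucleophilic capture: the oxygen of H2O bonds to the cationic carbon, producing an oxonium-ion intermediate.
Step 3: Proton transfer from the O–H of the oxonium ion to a solvent molecule delivers the neutral alcohol.
Total: 3 elementary steps.

3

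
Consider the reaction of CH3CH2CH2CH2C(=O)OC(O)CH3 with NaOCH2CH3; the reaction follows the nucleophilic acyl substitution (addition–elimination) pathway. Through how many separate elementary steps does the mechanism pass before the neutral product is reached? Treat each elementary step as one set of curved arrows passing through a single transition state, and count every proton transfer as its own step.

Step 1: A lone pair on the O of CH3CH2O⁻ attacks the electrophilic acyl carbon; the π(C=O) electrons move onto oxygen, giving a tetrahedral intermediate.
Step 2: Elimination step: re-formation of the carbonyl π bond drives out CH3CO2⁻, giving the new acyl compound.
Total: 2 elementary steps.

2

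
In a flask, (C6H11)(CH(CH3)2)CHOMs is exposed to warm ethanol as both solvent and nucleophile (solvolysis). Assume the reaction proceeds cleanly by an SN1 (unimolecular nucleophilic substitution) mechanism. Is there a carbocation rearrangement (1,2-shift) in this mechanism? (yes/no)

yes

The first-formed carbocation is secondary.
The adjacent isopropyl carbon already bears 2 other carbon substituents and has a hydrogen to migrate; after a 1,2-hydride shift from that carbon the positive charge sits on a tertiary centre.
Tertiary is more stable than secondary, so the shift occurs.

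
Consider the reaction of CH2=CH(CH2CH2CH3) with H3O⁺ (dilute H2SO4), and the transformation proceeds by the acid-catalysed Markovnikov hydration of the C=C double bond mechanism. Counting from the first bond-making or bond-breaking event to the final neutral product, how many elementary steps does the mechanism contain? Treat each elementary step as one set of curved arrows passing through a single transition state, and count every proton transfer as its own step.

3

Step 1: The π electrons of the C=C bond attack a proton of H3O⁺; Markovnikov addition places the new C–H on the less-substituted alkene carbon, so the positive charge ends up on the more-substituted carbon — a secondary carbocation. H2O is released.
(No 1,2-shift: no single shift to an adjacent carbon would give a more stable cation.)
Step 2: Water acts as the nucleophile: an oxygen lone pair bonds to the cationic carbon, giving an oxonium-ion intermediate.
Step 3: Deprotonation of the oxonium ion by a water molecule delivers the neutral alcohol and regenerates the acid catalyst.
Total: 3 elementary steps.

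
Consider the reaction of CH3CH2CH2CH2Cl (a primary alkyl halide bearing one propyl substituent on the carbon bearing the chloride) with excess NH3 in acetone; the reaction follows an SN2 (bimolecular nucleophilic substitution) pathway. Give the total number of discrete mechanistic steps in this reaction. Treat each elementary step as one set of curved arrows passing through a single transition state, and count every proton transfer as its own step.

Step 1: A lone pair on the N of NH3 attacks the α-carbon from the back side while the C–Cl bond breaks; both bonding electrons leave with Cl⁻. The product of this concerted step is an alkylammonium ion.
Step 2: A second equivalent of NH3 removes a proton from the N, giving the neutral product.
Total: 2 elementary steps.

2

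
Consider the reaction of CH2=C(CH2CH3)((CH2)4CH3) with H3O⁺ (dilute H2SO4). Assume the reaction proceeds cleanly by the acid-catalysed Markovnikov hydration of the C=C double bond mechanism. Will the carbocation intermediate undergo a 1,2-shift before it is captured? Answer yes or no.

no

The first-formed carbocation is tertiary.
No single 1,2-shift to an adjacent carbon would produce a more-substituted cation than the one already present, so no rearrangement occurs.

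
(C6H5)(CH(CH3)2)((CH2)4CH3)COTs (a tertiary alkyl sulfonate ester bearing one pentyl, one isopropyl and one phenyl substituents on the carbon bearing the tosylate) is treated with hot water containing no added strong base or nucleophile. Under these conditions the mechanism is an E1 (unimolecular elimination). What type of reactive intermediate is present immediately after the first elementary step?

tertiary carbocation

Step 1: Ionisation: the C–O σ-bond cleaves heterolytically; both bonding electrons depart with TsO⁻, leaving a tertiary carbocation at the α-carbon.
After step 1 the species present is a tertiary carbocation.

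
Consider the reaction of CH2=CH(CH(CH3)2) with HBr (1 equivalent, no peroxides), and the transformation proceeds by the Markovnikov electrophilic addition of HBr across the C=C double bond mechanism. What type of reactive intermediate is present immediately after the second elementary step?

Step 1: The π electrons of the C=C bond attack a proton of HBr; Markovnikov addition places the new C–H on the less-substituted alkene carbon, so the positive charge ends up on the more-substituted carbon — a secondary carbocation. The H–Br bond breaks heterolytically, releasing Br⁻.
Step 2: A 1,2-hydride shift from the adjacent isopropyl carbon moves the positive charge from the secondary centre to an adjacent carbon, generating a more stable tertiary carbocation.
After step 2 the species present is a tertiary carbocation.

tertiary carbocation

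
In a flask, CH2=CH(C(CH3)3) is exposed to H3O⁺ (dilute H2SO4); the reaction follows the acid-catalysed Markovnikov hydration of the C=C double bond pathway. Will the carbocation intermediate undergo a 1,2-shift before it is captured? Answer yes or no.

yes

The first-formed carbocation is secondary.
The adjacent tert-butyl carbon has no hydrogen but bears methyl groups; migration of one methyl with its bonding pair (a 1,2-methyl shift) places the charge on a tertiary centre.
Tertiary is more stable than secondary, so the shift occurs.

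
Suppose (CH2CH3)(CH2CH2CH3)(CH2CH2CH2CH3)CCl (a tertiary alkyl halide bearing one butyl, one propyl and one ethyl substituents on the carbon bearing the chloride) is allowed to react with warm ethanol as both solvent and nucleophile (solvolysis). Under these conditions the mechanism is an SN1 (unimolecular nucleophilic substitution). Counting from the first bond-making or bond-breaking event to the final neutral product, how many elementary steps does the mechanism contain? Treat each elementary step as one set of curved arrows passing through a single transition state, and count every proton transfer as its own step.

3

Step 1: Ionisation: the C–Cl σ-bond cleaves heterolytically; both bonding electrons depart with Cl⁻, leaving a tertiary carbocation at the α-carbon.
(No 1,2-shift: no single shift to an adjacent carbon would give a more stable cation.)
Step 2: Nucleophilic capture: the oxygen of CH3CH2OH bonds to the cationic carbon, producing an oxonium-ion intermediate.
Step 3: Proton transfer from the O–H of the oxonium ion to a solvent molecule delivers the neutral ether.
Total: 3 elementary steps.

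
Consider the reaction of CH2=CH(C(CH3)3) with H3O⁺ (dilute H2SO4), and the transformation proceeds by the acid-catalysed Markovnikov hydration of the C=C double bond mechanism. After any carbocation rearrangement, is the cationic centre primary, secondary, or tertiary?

tertiary

Step 1: Protonation of the alkene by H3O⁺: the π bond acts as the nucleophile and picks up H⁺, giving the more stable (Markovnikov) secondary carbocation. H2O is released.
Step 2: A 1,2-methyl shift from the adjacent tert-butyl carbon moves the positive charge from the secondary centre to an adjacent carbon, generating a more stable tertiary carbocation.
The cation rearranges from secondary to tertiary via a 1,2-methyl shift from the adjacent tert-butyl carbon; the tertiary cation is what reacts next.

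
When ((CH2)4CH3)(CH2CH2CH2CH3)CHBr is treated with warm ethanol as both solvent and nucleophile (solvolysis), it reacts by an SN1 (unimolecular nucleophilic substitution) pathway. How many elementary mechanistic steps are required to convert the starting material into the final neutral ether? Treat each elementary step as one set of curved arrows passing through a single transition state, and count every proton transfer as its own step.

Step 1: Ionisation: the C–Br σ-bond cleaves heterolytically; both bonding electrons depart with Br⁻, leaving a secondary carbocation at the α-carbon.
(No 1,2-shift: no single shift to an adjacent carbon would give a more stable cation.)
Step 2: CH3CH2OH donates an oxygen lone pair into the empty p orbital of the cation, giving a protonated ether (an oxonium ion).
Step 3: A second solvent molecule removes the proton on oxygen, giving the neutral ether product.
Total: 3 elementary steps.

3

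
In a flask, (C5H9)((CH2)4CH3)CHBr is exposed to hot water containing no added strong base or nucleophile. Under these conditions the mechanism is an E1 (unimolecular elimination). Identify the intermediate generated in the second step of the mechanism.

Step 1: Ionisation: the C–Br σ-bond cleaves heterolytically; both bonding electrons depart with Br⁻, leaving a secondary carbocation at the α-carbon.
Step 2: Carbocation rearrangement: a 1,2-hydride shift from the adjacent cyclopentyl carbon converts the initially-formed secondary cation into the more stable tertiary cation.
After step 2 the species present is a tertiary carbocation.

tertiary carbocation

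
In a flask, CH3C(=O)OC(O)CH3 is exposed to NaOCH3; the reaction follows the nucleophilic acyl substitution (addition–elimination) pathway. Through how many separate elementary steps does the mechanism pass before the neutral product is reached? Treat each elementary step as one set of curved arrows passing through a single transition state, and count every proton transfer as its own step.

2

Step 1: Nucleophilic addition of CH3O⁻ to the acyl carbon breaks the π(C=O) bond and yields a tetrahedral, anionic intermediate.
Step 2: Collapse of the tetrahedral intermediate: the alkoxide oxygen pushes its lone pair back to re-form C=O while CH3CO2⁻ leaves.
Total: 2 elementary steps.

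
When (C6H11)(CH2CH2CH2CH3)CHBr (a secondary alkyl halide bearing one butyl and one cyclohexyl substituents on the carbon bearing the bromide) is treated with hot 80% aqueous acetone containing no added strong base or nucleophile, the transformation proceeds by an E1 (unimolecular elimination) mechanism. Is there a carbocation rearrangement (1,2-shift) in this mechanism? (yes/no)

The first-formed carbocation is secondary.
The adjacent cyclohexyl carbon already bears 2 other carbon substituents and has a hydrogen to migrate; after a 1,2-hydride shift from that carbon the positive charge sits on a tertiary centre.
Tertiary is more stable than secondary, so the shift occurs.

yes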